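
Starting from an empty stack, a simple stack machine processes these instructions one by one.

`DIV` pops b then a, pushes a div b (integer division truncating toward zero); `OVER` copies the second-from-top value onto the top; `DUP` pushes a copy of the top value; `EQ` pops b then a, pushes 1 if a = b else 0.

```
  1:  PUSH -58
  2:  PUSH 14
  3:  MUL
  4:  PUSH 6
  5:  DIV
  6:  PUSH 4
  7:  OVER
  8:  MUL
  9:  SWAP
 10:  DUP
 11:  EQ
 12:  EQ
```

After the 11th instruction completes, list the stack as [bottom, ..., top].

[-540, 1]

PUSH -58  -58
PUSH 14   -58 14
MUL       -812
PUSH 6    -812 6
DIV       -135
PUSH 4    -135 4
OVER      -135 4 -135
MUL       -135 -540
SWAP      -540 -135
DUP       -540 -135 -135
EQ        -540 1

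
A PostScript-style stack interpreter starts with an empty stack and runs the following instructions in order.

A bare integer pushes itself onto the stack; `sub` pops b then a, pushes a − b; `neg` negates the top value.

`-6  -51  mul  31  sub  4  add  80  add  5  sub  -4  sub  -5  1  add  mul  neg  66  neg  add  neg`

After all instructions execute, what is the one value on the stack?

-6  : -6
-51 : -6 -51
mul : 306
31  : 306 31
sub : 275
4   : 275 4
add : 279
80  : 279 80
add : 359
5   : 359 5
sub : 354
-4  : 354 -4
sub : 358
-5  : 358 -5
1   : 358 -5 1
add : 358 -4
mul : -1432
neg : 1432
66  : 1432 66
neg : 1432 -66
add : 1366
neg : -1366

-1366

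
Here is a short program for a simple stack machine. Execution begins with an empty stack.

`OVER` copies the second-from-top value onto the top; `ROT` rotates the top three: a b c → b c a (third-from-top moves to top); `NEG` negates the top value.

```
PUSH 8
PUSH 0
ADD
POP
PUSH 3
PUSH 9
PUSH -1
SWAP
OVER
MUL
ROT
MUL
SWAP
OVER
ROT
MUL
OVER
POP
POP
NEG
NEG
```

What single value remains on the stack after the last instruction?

-1

PUSH 8  -> [8]
PUSH 0  -> [8, 0]
ADD     -> [8]
POP     -> []
PUSH 3  -> [3]
PUSH 9  -> [3, 9]
PUSH -1 -> [3, 9, -1]
SWAP    -> [3, -1, 9]
OVER    -> [3, -1, 9, -1]
MUL     -> [3, -1, -9]
ROT     -> [-1, -9, 3]
MUL     -> [-1, -27]
SWAP    -> [-27, -1]
OVER    -> [-27, -1, -27]
ROT     -> [-1, -27, -27]
MUL     -> [-1, 729]
OVER    -> [-1, 729, -1]
POP     -> [-1, 729]
POP     -> [-1]
NEG     -> [1]
NEG     -> [-1]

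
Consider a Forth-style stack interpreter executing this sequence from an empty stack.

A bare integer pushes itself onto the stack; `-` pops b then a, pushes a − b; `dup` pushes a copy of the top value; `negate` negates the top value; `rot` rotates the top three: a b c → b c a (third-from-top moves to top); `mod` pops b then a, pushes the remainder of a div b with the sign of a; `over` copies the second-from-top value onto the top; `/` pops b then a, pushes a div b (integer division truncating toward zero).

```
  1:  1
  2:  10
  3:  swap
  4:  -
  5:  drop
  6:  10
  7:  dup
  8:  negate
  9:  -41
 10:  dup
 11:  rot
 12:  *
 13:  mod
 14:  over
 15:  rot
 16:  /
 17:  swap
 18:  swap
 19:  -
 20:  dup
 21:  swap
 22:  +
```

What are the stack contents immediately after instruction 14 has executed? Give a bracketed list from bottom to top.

1      → 1
10     → 1 10
swap   → 10 1
-      → 9
drop   → (empty)
10     → 10
dup    → 10 10
negate → 10 -10
-41    → 10 -10 -41
dup    → 10 -10 -41 -41
rot    → 10 -41 -41 -10
*      → 10 -41 410
mod    → 10 -41
over   → 10 -41 10

[10, -41, 10]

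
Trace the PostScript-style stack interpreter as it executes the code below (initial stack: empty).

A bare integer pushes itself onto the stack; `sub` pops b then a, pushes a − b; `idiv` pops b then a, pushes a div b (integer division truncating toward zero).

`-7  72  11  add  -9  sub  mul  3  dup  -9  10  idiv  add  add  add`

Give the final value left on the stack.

-638

-7   → -7
72   → -7 72
11   → -7 72 11
add  → -7 83
-9   → -7 83 -9
sub  → -7 92
mul  → -644
3    → -644 3
dup  → -644 3 3
-9   → -644 3 3 -9
10   → -644 3 3 -9 10
idiv → -644 3 3 0
add  → -644 3 3
add  → -644 6
add  → -638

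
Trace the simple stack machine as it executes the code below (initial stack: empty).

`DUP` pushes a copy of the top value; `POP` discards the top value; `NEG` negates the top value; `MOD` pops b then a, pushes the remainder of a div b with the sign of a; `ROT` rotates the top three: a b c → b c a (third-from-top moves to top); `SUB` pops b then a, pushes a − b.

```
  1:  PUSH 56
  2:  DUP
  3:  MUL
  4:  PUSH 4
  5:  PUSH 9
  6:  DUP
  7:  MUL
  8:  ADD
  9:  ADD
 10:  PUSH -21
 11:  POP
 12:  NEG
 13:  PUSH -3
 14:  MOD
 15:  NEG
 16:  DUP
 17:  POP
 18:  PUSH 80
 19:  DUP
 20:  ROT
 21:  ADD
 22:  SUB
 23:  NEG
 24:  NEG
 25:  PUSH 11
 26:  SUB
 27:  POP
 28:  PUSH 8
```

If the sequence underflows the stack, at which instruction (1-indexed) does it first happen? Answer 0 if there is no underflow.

PUSH 56  -> 56
DUP      -> 56 56
MUL      -> 3136
PUSH 4   -> 3136 4
PUSH 9   -> 3136 4 9
DUP      -> 3136 4 9 9
MUL      -> 3136 4 81
ADD      -> 3136 85
ADD      -> 3221
PUSH -21 -> 3221 -21
POP      -> 3221
NEG      -> -3221
PUSH -3  -> -3221 -3
MOD      -> -2
NEG      -> 2
DUP      -> 2 2
POP      -> 2
PUSH 80  -> 2 80
DUP      -> 2 80 80
ROT      -> 80 80 2
ADD      -> 80 82
SUB      -> -2
NEG      -> 2
NEG      -> -2
PUSH 11  -> -2 11
SUB      -> -13
POP      -> (empty)
PUSH 8   -> 8

0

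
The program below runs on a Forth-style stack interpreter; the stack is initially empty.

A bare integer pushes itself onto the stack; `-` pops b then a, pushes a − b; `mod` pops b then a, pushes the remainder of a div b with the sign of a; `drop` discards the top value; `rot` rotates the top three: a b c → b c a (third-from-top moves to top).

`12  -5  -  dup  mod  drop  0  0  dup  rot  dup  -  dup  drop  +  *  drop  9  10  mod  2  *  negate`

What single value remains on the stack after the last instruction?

-18

12     -> [12]
-5     -> [12, -5]
-      -> [17]
dup    -> [17, 17]
mod    -> [0]
drop   -> []
0      -> [0]
0      -> [0, 0]
dup    -> [0, 0, 0]
rot    -> [0, 0, 0]
dup    -> [0, 0, 0, 0]
-      -> [0, 0, 0]
dup    -> [0, 0, 0, 0]
drop   -> [0, 0, 0]
+      -> [0, 0]
*      -> [0]
drop   -> []
9      -> [9]
10     -> [9, 10]
mod    -> [9]
2      -> [9, 2]
*      -> [18]
negate -> [-18]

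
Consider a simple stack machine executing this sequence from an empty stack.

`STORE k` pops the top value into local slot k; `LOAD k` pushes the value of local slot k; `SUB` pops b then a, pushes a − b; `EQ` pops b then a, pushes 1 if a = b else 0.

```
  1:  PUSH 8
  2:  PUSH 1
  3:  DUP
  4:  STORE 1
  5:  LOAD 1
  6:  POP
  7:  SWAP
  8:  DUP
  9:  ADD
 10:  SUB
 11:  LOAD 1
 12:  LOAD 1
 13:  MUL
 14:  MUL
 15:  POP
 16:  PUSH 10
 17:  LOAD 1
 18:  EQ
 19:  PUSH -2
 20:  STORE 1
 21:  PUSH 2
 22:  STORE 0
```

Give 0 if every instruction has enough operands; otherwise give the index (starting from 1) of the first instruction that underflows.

PUSH 8  → [8]
PUSH 1  → [8, 1]
DUP     → [8, 1, 1]
STORE 1 → [8, 1]
LOAD 1  → [8, 1, 1]
POP     → [8, 1]
SWAP    → [1, 8]
DUP     → [1, 8, 8]
ADD     → [1, 16]
SUB     → [-15]
LOAD 1  → [-15, 1]
LOAD 1  → [-15, 1, 1]
MUL     → [-15, 1]
MUL     → [-15]
POP     → []
PUSH 10 → [10]
LOAD 1  → [10, 1]
EQ      → [0]
PUSH -2 → [0, -2]
STORE 1 → [0]
PUSH 2  → [0, 2]
STORE 0 → [0]

0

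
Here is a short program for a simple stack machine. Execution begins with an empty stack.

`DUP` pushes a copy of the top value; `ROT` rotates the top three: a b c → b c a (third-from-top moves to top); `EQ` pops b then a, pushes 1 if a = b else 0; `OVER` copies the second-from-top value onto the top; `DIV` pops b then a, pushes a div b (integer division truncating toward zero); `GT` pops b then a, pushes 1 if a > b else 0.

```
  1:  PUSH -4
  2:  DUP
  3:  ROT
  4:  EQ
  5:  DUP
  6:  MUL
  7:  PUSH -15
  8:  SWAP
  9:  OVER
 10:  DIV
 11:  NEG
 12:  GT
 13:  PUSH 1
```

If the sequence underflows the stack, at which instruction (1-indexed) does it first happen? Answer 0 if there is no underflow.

PUSH -4 : -4
DUP     : -4 -4
ROT  — needs 3 operands, stack has 2 → underflow

3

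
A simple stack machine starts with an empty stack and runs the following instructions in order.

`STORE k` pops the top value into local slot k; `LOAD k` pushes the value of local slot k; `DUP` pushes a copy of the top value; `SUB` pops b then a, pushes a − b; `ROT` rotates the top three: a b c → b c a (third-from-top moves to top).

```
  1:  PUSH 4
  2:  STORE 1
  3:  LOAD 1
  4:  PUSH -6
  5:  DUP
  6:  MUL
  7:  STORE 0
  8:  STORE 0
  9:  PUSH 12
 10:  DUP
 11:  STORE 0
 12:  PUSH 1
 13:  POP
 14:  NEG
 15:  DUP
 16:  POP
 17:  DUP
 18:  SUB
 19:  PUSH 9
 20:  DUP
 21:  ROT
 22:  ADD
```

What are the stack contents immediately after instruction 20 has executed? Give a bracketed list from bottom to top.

[0, 9, 9]

PUSH 4  -> 4
STORE 1 -> (empty)
LOAD 1  -> 4
PUSH -6 -> 4 -6
DUP     -> 4 -6 -6
MUL     -> 4 36
STORE 0 -> 4
STORE 0 -> (empty)
PUSH 12 -> 12
DUP     -> 12 12
STORE 0 -> 12
PUSH 1  -> 12 1
POP     -> 12
NEG     -> -12
DUP     -> -12 -12
POP     -> -12
DUP     -> -12 -12
SUB     -> 0
PUSH 9  -> 0 9
DUP     -> 0 9 9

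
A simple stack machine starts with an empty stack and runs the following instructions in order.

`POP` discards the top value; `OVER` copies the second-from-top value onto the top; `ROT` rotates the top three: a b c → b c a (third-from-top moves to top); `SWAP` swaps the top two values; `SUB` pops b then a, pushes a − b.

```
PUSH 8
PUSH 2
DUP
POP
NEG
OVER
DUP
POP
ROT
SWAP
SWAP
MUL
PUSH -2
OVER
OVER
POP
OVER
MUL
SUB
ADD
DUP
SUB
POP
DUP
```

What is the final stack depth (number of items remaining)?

PUSH 8  → [8]
PUSH 2  → [8, 2]
DUP     → [8, 2, 2]
POP     → [8, 2]
NEG     → [8, -2]
OVER    → [8, -2, 8]
DUP     → [8, -2, 8, 8]
POP     → [8, -2, 8]
ROT     → [-2, 8, 8]
SWAP    → [-2, 8, 8]
SWAP    → [-2, 8, 8]
MUL     → [-2, 64]
PUSH -2 → [-2, 64, -2]
OVER    → [-2, 64, -2, 64]
OVER    → [-2, 64, -2, 64, -2]
POP     → [-2, 64, -2, 64]
OVER    → [-2, 64, -2, 64, -2]
MUL     → [-2, 64, -2, -128]
SUB     → [-2, 64, 126]
ADD     → [-2, 190]
DUP     → [-2, 190, 190]
SUB     → [-2, 0]
POP     → [-2]
DUP     → [-2, -2]

2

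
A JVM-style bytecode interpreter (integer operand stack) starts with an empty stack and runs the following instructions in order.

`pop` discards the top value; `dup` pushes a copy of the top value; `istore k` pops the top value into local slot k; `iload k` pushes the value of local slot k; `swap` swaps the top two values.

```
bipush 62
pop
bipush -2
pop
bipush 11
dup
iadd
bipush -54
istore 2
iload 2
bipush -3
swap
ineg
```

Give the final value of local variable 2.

-54

bipush 62  → 62
pop        → (empty)
bipush -2  → -2
pop        → (empty)
bipush 11  → 11
dup        → 11 11
iadd       → 22
bipush -54 → 22 -54
istore 2   → 22
iload 2    → 22 -54
bipush -3  → 22 -54 -3
swap       → 22 -3 -54
ineg       → 22 -3 54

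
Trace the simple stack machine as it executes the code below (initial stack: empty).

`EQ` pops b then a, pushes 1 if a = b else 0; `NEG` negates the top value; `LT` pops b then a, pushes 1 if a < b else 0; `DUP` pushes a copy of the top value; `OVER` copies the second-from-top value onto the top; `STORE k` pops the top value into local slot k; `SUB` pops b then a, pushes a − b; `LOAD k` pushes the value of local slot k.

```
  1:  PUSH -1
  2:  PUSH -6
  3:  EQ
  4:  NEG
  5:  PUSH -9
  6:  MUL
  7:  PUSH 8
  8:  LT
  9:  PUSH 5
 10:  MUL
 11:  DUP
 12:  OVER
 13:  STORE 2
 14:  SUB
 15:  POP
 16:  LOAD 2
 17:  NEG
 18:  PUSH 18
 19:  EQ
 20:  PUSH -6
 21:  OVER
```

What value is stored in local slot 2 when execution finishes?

PUSH -1  -1
PUSH -6  -1 -6
EQ       0
NEG      0
PUSH -9  0 -9
MUL      0
PUSH 8   0 8
LT       1
PUSH 5   1 5
MUL      5
DUP      5 5
OVER     5 5 5
STORE 2  5 5
SUB      0
POP      (empty)
LOAD 2   5
NEG      -5
PUSH 18  -5 18
EQ       0
PUSH -6  0 -6
OVER     0 -6 0

5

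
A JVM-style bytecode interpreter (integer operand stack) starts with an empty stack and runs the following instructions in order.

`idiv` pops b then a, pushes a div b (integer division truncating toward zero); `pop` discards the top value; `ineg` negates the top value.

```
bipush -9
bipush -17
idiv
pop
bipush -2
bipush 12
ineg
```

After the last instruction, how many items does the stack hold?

bipush -9   [-9]
bipush -17  [-9, -17]
idiv        [0]
pop         []
bipush -2   [-2]
bipush 12   [-2, 12]
ineg        [-2, -12]

2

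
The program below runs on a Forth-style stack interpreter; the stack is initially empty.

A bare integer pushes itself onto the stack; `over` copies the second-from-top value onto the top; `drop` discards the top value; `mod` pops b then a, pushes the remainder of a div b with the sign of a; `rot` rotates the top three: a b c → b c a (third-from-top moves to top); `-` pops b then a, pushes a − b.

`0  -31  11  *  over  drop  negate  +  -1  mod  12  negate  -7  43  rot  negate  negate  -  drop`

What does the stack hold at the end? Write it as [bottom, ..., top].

[0, -7]

0      : [0]
-31    : [0, -31]
11     : [0, -31, 11]
*      : [0, -341]
over   : [0, -341, 0]
drop   : [0, -341]
negate : [0, 341]
+      : [341]
-1     : [341, -1]
mod    : [0]
12     : [0, 12]
negate : [0, -12]
-7     : [0, -12, -7]
43     : [0, -12, -7, 43]
rot    : [0, -7, 43, -12]
negate : [0, -7, 43, 12]
negate : [0, -7, 43, -12]
-      : [0, -7, 55]
drop   : [0, -7]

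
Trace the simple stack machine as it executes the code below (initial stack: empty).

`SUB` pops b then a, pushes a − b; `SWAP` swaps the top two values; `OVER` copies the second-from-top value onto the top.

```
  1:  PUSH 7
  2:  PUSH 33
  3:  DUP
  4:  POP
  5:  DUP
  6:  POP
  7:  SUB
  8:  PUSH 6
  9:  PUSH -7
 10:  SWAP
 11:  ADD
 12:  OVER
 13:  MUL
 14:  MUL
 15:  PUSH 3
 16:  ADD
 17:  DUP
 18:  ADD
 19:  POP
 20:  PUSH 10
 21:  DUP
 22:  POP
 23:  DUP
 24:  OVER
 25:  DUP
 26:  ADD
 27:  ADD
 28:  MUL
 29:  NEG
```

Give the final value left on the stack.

PUSH 7  -> 7
PUSH 33 -> 7 33
DUP     -> 7 33 33
POP     -> 7 33
DUP     -> 7 33 33
POP     -> 7 33
SUB     -> -26
PUSH 6  -> -26 6
PUSH -7 -> -26 6 -7
SWAP    -> -26 -7 6
ADD     -> -26 -1
OVER    -> -26 -1 -26
MUL     -> -26 26
MUL     -> -676
PUSH 3  -> -676 3
ADD     -> -673
DUP     -> -673 -673
ADD     -> -1346
POP     -> (empty)
PUSH 10 -> 10
DUP     -> 10 10
POP     -> 10
DUP     -> 10 10
OVER    -> 10 10 10
DUP     -> 10 10 10 10
ADD     -> 10 10 20
ADD     -> 10 30
MUL     -> 300
NEG     -> -300

-300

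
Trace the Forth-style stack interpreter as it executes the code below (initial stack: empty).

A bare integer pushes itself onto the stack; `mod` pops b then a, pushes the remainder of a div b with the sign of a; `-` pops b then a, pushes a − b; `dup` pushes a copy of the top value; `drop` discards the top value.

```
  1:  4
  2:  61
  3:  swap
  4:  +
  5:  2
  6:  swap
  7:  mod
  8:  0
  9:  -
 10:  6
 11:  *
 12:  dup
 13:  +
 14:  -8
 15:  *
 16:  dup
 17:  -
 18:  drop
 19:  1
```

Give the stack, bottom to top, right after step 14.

4    : [4]
61   : [4, 61]
swap : [61, 4]
+    : [65]
2    : [65, 2]
swap : [2, 65]
mod  : [2]
0    : [2, 0]
-    : [2]
6    : [2, 6]
*    : [12]
dup  : [12, 12]
+    : [24]
-8   : [24, -8]

[24, -8]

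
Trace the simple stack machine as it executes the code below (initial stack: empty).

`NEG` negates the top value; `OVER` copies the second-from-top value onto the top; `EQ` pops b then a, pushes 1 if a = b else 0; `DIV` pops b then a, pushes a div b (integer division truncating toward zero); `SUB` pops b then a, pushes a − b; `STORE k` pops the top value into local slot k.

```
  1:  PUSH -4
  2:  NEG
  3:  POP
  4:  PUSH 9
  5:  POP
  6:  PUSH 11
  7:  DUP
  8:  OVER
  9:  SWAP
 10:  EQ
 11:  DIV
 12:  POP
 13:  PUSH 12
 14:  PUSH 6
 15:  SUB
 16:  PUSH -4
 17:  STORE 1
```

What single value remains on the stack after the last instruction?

PUSH -4 : -4
NEG     : 4
POP     : (empty)
PUSH 9  : 9
POP     : (empty)
PUSH 11 : 11
DUP     : 11 11
OVER    : 11 11 11
SWAP    : 11 11 11
EQ      : 11 1
DIV     : 11
POP     : (empty)
PUSH 12 : 12
PUSH 6  : 12 6
SUB     : 6
PUSH -4 : 6 -4
STORE 1 : 6

6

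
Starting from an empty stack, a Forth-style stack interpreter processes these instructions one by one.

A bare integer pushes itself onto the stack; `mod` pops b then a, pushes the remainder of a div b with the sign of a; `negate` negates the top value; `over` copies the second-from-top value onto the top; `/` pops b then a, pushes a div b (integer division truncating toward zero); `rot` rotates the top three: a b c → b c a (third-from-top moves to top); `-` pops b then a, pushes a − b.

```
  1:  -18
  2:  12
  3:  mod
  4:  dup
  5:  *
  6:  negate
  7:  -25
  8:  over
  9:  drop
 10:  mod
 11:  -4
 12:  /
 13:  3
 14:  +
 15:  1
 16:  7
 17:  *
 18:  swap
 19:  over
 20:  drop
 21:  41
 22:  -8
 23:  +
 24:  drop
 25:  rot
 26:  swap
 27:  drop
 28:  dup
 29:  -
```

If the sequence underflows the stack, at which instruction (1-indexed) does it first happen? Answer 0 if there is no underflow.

25

-18    : [-18]
12     : [-18, 12]
mod    : [-6]
dup    : [-6, -6]
*      : [36]
negate : [-36]
-25    : [-36, -25]
over   : [-36, -25, -36]
drop   : [-36, -25]
mod    : [-11]
-4     : [-11, -4]
/      : [2]
3      : [2, 3]
+      : [5]
1      : [5, 1]
7      : [5, 1, 7]
*      : [5, 7]
swap   : [7, 5]
over   : [7, 5, 7]
drop   : [7, 5]
41     : [7, 5, 41]
-8     : [7, 5, 41, -8]
+      : [7, 5, 33]
drop   : [7, 5]
rot  — needs 3 operands, stack has 2 → underflow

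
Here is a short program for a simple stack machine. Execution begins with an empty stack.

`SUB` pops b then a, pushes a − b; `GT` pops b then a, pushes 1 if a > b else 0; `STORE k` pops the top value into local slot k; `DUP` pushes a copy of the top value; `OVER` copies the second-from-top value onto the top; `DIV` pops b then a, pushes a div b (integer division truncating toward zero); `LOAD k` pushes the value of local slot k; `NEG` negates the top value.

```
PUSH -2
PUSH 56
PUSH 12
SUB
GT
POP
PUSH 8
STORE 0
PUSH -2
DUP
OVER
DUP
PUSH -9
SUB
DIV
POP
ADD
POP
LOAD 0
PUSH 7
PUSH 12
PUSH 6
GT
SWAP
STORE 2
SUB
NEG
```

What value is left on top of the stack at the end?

PUSH -2  -2
PUSH 56  -2 56
PUSH 12  -2 56 12
SUB      -2 44
GT       0
POP      (empty)
PUSH 8   8
STORE 0  (empty)
PUSH -2  -2
DUP      -2 -2
OVER     -2 -2 -2
DUP      -2 -2 -2 -2
PUSH -9  -2 -2 -2 -2 -9
SUB      -2 -2 -2 7
DIV      -2 -2 0
POP      -2 -2
ADD      -4
POP      (empty)
LOAD 0   8
PUSH 7   8 7
PUSH 12  8 7 12
PUSH 6   8 7 12 6
GT       8 7 1
SWAP     8 1 7
STORE 2  8 1
SUB      7
NEG      -7

-7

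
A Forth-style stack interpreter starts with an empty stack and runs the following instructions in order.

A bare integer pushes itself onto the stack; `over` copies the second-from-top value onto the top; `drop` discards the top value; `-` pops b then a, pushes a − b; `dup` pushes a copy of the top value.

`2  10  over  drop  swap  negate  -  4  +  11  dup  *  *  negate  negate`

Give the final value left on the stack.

1936

2      -> 2
10     -> 2 10
over   -> 2 10 2
drop   -> 2 10
swap   -> 10 2
negate -> 10 -2
-      -> 12
4      -> 12 4
+      -> 16
11     -> 16 11
dup    -> 16 11 11
*      -> 16 121
*      -> 1936
negate -> -1936
negate -> 1936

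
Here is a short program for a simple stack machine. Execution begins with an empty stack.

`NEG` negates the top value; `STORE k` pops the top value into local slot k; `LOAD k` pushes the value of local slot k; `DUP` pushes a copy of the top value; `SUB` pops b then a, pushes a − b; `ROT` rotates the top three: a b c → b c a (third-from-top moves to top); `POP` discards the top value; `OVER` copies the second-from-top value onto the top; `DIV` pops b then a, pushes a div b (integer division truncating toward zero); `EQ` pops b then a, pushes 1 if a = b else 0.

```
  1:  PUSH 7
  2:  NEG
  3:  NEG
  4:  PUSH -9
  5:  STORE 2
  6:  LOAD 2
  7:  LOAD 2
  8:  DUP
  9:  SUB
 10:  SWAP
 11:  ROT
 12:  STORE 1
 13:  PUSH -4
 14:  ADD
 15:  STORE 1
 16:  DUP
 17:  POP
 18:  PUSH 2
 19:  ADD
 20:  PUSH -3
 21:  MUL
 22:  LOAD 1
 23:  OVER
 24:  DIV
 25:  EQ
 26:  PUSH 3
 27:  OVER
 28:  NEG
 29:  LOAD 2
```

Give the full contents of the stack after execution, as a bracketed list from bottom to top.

PUSH 7  → 7
NEG     → -7
NEG     → 7
PUSH -9 → 7 -9
STORE 2 → 7
LOAD 2  → 7 -9
LOAD 2  → 7 -9 -9
DUP     → 7 -9 -9 -9
SUB     → 7 -9 0
SWAP    → 7 0 -9
ROT     → 0 -9 7
STORE 1 → 0 -9
PUSH -4 → 0 -9 -4
ADD     → 0 -13
STORE 1 → 0
DUP     → 0 0
POP     → 0
PUSH 2  → 0 2
ADD     → 2
PUSH -3 → 2 -3
MUL     → -6
LOAD 1  → -6 -13
OVER    → -6 -13 -6
DIV     → -6 2
EQ      → 0
PUSH 3  → 0 3
OVER    → 0 3 0
NEG     → 0 3 0
LOAD 2  → 0 3 0 -9

[0, 3, 0, -9]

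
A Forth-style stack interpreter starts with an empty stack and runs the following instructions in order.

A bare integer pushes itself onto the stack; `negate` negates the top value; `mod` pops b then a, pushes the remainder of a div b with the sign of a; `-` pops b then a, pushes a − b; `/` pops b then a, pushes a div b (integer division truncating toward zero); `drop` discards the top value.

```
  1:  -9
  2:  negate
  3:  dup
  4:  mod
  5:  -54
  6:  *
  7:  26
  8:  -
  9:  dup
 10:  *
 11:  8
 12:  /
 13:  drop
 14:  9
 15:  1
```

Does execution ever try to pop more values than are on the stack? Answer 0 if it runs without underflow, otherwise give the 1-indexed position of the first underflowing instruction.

0

-9     → -9
negate → 9
dup    → 9 9
mod    → 0
-54    → 0 -54
*      → 0
26     → 0 26
-      → -26
dup    → -26 -26
*      → 676
8      → 676 8
/      → 84
drop   → (empty)
9      → 9
1      → 9 1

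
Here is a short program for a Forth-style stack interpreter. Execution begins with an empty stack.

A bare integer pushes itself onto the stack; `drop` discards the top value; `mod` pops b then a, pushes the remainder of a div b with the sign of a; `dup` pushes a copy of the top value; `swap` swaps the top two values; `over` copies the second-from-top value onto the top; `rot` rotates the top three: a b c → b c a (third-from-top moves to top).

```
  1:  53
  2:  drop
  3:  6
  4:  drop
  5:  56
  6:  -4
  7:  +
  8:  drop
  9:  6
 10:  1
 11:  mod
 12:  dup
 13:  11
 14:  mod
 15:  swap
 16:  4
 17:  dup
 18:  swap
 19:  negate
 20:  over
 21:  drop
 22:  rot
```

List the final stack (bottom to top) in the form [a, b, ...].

[0, 4, -4, 0]

53     -> [53]
drop   -> []
6      -> [6]
drop   -> []
56     -> [56]
-4     -> [56, -4]
+      -> [52]
drop   -> []
6      -> [6]
1      -> [6, 1]
mod    -> [0]
dup    -> [0, 0]
11     -> [0, 0, 11]
mod    -> [0, 0]
swap   -> [0, 0]
4      -> [0, 0, 4]
dup    -> [0, 0, 4, 4]
swap   -> [0, 0, 4, 4]
negate -> [0, 0, 4, -4]
over   -> [0, 0, 4, -4, 4]
drop   -> [0, 0, 4, -4]
rot    -> [0, 4, -4, 0]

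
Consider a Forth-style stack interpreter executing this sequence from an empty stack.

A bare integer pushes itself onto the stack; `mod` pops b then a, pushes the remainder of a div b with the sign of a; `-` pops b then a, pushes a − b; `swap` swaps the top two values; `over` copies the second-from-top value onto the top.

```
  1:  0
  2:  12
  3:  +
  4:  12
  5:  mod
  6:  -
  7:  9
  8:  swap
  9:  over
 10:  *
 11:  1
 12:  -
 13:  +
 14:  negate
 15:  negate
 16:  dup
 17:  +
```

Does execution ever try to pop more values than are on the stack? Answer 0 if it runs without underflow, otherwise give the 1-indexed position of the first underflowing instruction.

6

0   : [0]
12  : [0, 12]
+   : [12]
12  : [12, 12]
mod : [0]
-  — needs 2 operands, stack has 1 → underflow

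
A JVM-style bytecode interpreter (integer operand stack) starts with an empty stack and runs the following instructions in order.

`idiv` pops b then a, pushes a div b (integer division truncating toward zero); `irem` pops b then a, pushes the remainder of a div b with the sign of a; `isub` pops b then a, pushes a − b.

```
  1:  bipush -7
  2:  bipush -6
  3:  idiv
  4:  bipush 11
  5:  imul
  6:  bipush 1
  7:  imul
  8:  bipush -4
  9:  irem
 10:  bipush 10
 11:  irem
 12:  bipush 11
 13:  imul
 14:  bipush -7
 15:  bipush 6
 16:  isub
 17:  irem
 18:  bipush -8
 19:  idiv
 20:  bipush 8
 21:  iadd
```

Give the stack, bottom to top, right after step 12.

bipush -7 -> -7
bipush -6 -> -7 -6
idiv      -> 1
bipush 11 -> 1 11
imul      -> 11
bipush 1  -> 11 1
imul      -> 11
bipush -4 -> 11 -4
irem      -> 3
bipush 10 -> 3 10
irem      -> 3
bipush 11 -> 3 11

[3, 11]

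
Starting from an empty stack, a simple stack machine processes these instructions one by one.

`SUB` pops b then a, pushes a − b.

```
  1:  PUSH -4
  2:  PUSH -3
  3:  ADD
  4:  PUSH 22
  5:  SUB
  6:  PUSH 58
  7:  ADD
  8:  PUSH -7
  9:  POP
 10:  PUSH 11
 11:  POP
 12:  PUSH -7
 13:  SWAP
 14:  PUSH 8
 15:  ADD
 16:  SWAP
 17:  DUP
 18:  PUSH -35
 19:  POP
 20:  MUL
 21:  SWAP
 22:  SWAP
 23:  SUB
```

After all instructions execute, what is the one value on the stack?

-12

PUSH -4  → -4
PUSH -3  → -4 -3
ADD      → -7
PUSH 22  → -7 22
SUB      → -29
PUSH 58  → -29 58
ADD      → 29
PUSH -7  → 29 -7
POP      → 29
PUSH 11  → 29 11
POP      → 29
PUSH -7  → 29 -7
SWAP     → -7 29
PUSH 8   → -7 29 8
ADD      → -7 37
SWAP     → 37 -7
DUP      → 37 -7 -7
PUSH -35 → 37 -7 -7 -35
POP      → 37 -7 -7
MUL      → 37 49
SWAP     → 49 37
SWAP     → 37 49
SUB      → -12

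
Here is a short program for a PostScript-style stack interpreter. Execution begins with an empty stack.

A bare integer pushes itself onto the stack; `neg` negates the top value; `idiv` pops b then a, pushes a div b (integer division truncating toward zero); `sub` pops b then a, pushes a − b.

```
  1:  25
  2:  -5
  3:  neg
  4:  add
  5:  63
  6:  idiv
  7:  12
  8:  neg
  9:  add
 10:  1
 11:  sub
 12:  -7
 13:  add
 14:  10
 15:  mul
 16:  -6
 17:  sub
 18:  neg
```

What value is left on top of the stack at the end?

194

25    25
-5    25 -5
neg   25 5
add   30
63    30 63
idiv  0
12    0 12
neg   0 -12
add   -12
1     -12 1
sub   -13
-7    -13 -7
add   -20
10    -20 10
mul   -200
-6    -200 -6
sub   -194
neg   194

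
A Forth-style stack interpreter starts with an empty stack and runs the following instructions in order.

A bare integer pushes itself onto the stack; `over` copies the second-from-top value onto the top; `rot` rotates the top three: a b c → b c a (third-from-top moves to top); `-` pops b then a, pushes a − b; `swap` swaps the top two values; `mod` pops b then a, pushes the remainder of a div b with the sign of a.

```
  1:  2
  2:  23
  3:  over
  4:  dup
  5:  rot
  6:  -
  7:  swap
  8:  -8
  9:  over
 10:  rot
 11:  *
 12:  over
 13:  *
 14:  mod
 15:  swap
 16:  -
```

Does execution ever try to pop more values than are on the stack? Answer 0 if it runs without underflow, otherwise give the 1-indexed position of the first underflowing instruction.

0

2    : 2
23   : 2 23
over : 2 23 2
dup  : 2 23 2 2
rot  : 2 2 2 23
-    : 2 2 -21
swap : 2 -21 2
-8   : 2 -21 2 -8
over : 2 -21 2 -8 2
rot  : 2 -21 -8 2 2
*    : 2 -21 -8 4
over : 2 -21 -8 4 -8
*    : 2 -21 -8 -32
mod  : 2 -21 -8
swap : 2 -8 -21
-    : 2 13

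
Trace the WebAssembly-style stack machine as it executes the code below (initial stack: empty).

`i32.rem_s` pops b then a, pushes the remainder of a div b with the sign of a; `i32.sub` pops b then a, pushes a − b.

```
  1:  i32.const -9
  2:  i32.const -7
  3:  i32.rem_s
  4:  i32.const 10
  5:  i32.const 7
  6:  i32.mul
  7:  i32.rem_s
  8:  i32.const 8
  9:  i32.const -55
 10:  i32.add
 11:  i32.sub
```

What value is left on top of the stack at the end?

45

i32.const -9  : [-9]
i32.const -7  : [-9, -7]
i32.rem_s     : [-2]
i32.const 10  : [-2, 10]
i32.const 7   : [-2, 10, 7]
i32.mul       : [-2, 70]
i32.rem_s     : [-2]
i32.const 8   : [-2, 8]
i32.const -55 : [-2, 8, -55]
i32.add       : [-2, -47]
i32.sub       : [45]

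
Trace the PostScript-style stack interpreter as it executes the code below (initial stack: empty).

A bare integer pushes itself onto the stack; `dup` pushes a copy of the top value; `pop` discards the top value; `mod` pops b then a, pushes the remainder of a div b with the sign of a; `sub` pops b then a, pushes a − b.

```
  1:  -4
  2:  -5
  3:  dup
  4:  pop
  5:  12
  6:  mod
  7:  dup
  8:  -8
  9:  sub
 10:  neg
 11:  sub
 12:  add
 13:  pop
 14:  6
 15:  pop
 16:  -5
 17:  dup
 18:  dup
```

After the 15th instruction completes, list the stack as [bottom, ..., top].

-4  -> [-4]
-5  -> [-4, -5]
dup -> [-4, -5, -5]
pop -> [-4, -5]
12  -> [-4, -5, 12]
mod -> [-4, -5]
dup -> [-4, -5, -5]
-8  -> [-4, -5, -5, -8]
sub -> [-4, -5, 3]
neg -> [-4, -5, -3]
sub -> [-4, -2]
add -> [-6]
pop -> []
6   -> [6]
pop -> []

[]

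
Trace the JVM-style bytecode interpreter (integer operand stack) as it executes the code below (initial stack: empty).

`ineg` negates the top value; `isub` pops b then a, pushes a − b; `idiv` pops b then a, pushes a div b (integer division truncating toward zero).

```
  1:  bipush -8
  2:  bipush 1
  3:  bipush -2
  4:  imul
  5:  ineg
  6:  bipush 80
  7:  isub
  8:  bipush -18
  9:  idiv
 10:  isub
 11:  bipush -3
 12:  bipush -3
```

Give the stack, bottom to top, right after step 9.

bipush -8  -> [-8]
bipush 1   -> [-8, 1]
bipush -2  -> [-8, 1, -2]
imul       -> [-8, -2]
ineg       -> [-8, 2]
bipush 80  -> [-8, 2, 80]
isub       -> [-8, -78]
bipush -18 -> [-8, -78, -18]
idiv       -> [-8, 4]

[-8, 4]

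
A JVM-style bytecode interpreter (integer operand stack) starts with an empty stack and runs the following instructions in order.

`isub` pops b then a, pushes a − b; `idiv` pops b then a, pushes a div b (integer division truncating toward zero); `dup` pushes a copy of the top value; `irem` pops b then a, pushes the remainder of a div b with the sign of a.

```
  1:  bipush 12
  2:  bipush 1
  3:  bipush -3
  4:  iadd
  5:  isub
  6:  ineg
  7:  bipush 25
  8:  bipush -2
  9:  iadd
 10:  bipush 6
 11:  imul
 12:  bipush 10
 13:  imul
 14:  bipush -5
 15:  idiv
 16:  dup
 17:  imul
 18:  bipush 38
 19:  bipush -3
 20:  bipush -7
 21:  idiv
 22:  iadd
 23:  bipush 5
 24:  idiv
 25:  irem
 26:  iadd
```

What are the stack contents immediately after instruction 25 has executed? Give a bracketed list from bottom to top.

[-14, 2]

bipush 12 -> [12]
bipush 1  -> [12, 1]
bipush -3 -> [12, 1, -3]
iadd      -> [12, -2]
isub      -> [14]
ineg      -> [-14]
bipush 25 -> [-14, 25]
bipush -2 -> [-14, 25, -2]
iadd      -> [-14, 23]
bipush 6  -> [-14, 23, 6]
imul      -> [-14, 138]
bipush 10 -> [-14, 138, 10]
imul      -> [-14, 1380]
bipush -5 -> [-14, 1380, -5]
idiv      -> [-14, -276]
dup       -> [-14, -276, -276]
imul      -> [-14, 76176]
bipush 38 -> [-14, 76176, 38]
bipush -3 -> [-14, 76176, 38, -3]
bipush -7 -> [-14, 76176, 38, -3, -7]
idiv      -> [-14, 76176, 38, 0]
iadd      -> [-14, 76176, 38]
bipush 5  -> [-14, 76176, 38, 5]
idiv      -> [-14, 76176, 7]
irem      -> [-14, 2]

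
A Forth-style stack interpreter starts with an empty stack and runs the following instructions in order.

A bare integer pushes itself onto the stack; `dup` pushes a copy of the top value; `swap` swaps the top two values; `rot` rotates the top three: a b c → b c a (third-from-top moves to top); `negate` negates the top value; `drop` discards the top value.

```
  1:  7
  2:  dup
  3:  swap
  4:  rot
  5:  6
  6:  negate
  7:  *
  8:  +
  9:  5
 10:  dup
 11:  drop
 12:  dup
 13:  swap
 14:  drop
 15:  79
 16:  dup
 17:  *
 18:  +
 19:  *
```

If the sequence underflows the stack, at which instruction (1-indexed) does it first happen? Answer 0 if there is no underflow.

7     [7]
dup   [7, 7]
swap  [7, 7]
rot  — needs 3 operands, stack has 2 → underflow

4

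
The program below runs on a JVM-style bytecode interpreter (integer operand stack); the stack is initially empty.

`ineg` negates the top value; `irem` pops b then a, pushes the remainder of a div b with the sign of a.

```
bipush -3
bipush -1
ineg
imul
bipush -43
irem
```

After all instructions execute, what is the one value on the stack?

-3

bipush -3   -3
bipush -1   -3 -1
ineg        -3 1
imul        -3
bipush -43  -3 -43
irem        -3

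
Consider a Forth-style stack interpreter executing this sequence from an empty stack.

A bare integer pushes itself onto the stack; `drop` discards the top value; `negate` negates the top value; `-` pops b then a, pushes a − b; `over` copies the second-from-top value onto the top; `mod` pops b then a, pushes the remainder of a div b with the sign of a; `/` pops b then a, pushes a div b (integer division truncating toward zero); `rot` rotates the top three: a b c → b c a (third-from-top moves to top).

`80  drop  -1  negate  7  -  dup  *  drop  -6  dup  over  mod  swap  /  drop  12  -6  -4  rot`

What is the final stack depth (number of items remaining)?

80      80
drop    (empty)
-1      -1
negate  1
7       1 7
-       -6
dup     -6 -6
*       36
drop    (empty)
-6      -6
dup     -6 -6
over    -6 -6 -6
mod     -6 0
swap    0 -6
/       0
drop    (empty)
12      12
-6      12 -6
-4      12 -6 -4
rot     -6 -4 12

3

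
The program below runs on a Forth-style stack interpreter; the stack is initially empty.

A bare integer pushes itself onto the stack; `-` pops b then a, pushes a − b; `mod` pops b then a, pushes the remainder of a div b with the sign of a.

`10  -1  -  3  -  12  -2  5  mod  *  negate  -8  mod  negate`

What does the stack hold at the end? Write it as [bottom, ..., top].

10      [10]
-1      [10, -1]
-       [11]
3       [11, 3]
-       [8]
12      [8, 12]
-2      [8, 12, -2]
5       [8, 12, -2, 5]
mod     [8, 12, -2]
*       [8, -24]
negate  [8, 24]
-8      [8, 24, -8]
mod     [8, 0]
negate  [8, 0]

[8, 0]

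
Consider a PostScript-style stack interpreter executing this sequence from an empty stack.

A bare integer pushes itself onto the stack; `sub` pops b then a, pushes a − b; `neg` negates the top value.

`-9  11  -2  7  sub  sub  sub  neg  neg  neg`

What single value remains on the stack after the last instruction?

29

-9  → -9
11  → -9 11
-2  → -9 11 -2
7   → -9 11 -2 7
sub → -9 11 -9
sub → -9 20
sub → -29
neg → 29
neg → -29
neg → 29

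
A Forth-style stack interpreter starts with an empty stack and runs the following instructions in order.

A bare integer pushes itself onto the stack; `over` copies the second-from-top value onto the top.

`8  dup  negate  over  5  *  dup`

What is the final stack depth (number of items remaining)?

8      → 8
dup    → 8 8
negate → 8 -8
over   → 8 -8 8
5      → 8 -8 8 5
*      → 8 -8 40
dup    → 8 -8 40 40

4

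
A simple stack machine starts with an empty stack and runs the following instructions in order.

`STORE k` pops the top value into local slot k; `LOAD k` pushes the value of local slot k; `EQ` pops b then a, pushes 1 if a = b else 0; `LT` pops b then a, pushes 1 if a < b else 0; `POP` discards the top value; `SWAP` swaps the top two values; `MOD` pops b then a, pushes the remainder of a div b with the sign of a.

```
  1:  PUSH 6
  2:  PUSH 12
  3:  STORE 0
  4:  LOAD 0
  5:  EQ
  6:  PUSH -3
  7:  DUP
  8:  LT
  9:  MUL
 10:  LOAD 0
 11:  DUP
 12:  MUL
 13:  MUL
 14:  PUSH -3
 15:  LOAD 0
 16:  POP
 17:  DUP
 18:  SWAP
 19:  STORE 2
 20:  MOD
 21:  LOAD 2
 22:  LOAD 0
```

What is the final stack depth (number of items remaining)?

PUSH 6   [6]
PUSH 12  [6, 12]
STORE 0  [6]
LOAD 0   [6, 12]
EQ       [0]
PUSH -3  [0, -3]
DUP      [0, -3, -3]
LT       [0, 0]
MUL      [0]
LOAD 0   [0, 12]
DUP      [0, 12, 12]
MUL      [0, 144]
MUL      [0]
PUSH -3  [0, -3]
LOAD 0   [0, -3, 12]
POP      [0, -3]
DUP      [0, -3, -3]
SWAP     [0, -3, -3]
STORE 2  [0, -3]
MOD      [0]
LOAD 2   [0, -3]
LOAD 0   [0, -3, 12]

3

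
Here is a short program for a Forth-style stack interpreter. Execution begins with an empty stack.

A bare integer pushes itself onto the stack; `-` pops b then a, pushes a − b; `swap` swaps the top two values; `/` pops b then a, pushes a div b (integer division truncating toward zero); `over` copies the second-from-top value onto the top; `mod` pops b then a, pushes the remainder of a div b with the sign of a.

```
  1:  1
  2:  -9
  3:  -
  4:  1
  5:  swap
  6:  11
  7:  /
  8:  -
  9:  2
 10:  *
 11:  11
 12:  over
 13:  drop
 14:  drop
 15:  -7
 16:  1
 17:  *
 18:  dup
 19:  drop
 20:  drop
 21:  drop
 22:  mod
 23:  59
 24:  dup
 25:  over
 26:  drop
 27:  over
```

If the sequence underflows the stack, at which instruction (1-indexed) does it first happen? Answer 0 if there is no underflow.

22

1     1
-9    1 -9
-     10
1     10 1
swap  1 10
11    1 10 11
/     1 0
-     1
2     1 2
*     2
11    2 11
over  2 11 2
drop  2 11
drop  2
-7    2 -7
1     2 -7 1
*     2 -7
dup   2 -7 -7
drop  2 -7
drop  2
drop  (empty)
mod  — needs 2 operands, stack has 0 → underflow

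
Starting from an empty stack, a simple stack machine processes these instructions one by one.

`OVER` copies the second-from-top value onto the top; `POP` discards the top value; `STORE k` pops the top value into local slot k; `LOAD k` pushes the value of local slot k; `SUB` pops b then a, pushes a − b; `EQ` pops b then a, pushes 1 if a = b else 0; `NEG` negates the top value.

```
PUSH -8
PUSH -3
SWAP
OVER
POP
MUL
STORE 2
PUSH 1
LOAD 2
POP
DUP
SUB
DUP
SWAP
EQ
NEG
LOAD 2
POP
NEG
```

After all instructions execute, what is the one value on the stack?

1

PUSH -8 → [-8]
PUSH -3 → [-8, -3]
SWAP    → [-3, -8]
OVER    → [-3, -8, -3]
POP     → [-3, -8]
MUL     → [24]
STORE 2 → []
PUSH 1  → [1]
LOAD 2  → [1, 24]
POP     → [1]
DUP     → [1, 1]
SUB     → [0]
DUP     → [0, 0]
SWAP    → [0, 0]
EQ      → [1]
NEG     → [-1]
LOAD 2  → [-1, 24]
POP     → [-1]
NEG     → [1]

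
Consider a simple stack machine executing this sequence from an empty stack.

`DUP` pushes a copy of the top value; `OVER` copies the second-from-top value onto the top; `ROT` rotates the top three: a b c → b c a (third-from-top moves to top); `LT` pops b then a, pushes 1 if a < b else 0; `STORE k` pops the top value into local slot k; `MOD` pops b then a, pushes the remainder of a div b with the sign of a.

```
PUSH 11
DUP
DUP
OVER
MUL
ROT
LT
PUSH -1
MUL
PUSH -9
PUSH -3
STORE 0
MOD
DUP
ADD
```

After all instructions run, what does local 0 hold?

PUSH 11 -> 11
DUP     -> 11 11
DUP     -> 11 11 11
OVER    -> 11 11 11 11
MUL     -> 11 11 121
ROT     -> 11 121 11
LT      -> 11 0
PUSH -1 -> 11 0 -1
MUL     -> 11 0
PUSH -9 -> 11 0 -9
PUSH -3 -> 11 0 -9 -3
STORE 0 -> 11 0 -9
MOD     -> 11 0
DUP     -> 11 0 0
ADD     -> 11 0

-3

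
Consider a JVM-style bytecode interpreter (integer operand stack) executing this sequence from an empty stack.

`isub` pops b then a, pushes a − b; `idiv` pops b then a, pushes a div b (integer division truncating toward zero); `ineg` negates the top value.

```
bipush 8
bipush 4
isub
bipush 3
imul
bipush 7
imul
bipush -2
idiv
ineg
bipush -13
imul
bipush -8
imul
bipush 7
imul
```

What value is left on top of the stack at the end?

bipush 8   : [8]
bipush 4   : [8, 4]
isub       : [4]
bipush 3   : [4, 3]
imul       : [12]
bipush 7   : [12, 7]
imul       : [84]
bipush -2  : [84, -2]
idiv       : [-42]
ineg       : [42]
bipush -13 : [42, -13]
imul       : [-546]
bipush -8  : [-546, -8]
imul       : [4368]
bipush 7   : [4368, 7]
imul       : [30576]

30576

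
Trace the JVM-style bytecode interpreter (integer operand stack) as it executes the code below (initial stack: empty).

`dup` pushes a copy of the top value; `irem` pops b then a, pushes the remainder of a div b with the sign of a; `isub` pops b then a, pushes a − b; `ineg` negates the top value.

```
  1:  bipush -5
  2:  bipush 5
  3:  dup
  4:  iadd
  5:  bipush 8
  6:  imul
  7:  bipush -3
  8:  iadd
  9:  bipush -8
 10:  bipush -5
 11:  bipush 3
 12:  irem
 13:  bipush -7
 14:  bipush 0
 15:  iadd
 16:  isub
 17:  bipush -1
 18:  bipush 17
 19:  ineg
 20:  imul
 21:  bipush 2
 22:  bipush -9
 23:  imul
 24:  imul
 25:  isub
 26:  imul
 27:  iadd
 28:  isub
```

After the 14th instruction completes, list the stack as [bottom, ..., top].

bipush -5 : -5
bipush 5  : -5 5
dup       : -5 5 5
iadd      : -5 10
bipush 8  : -5 10 8
imul      : -5 80
bipush -3 : -5 80 -3
iadd      : -5 77
bipush -8 : -5 77 -8
bipush -5 : -5 77 -8 -5
bipush 3  : -5 77 -8 -5 3
irem      : -5 77 -8 -2
bipush -7 : -5 77 -8 -2 -7
bipush 0  : -5 77 -8 -2 -7 0

[-5, 77, -8, -2, -7, 0]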